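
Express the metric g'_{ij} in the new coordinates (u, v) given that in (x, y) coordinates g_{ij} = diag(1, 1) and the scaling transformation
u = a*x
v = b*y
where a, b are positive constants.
Invert the transformation: x = u/a, y = v/b
g'_{ij} = (∂x^k/∂x'^i)(∂x^l/∂x'^j) g_{kl}; with g_{kl} = δ_{kl} this is Σ_k (∂x^k/∂x'^i)(∂x^k/∂x'^j).
Jacobian: ∂x/∂u = 1/a, ∂x/∂v = 0, ∂y/∂u = 0, ∂y/∂v = 1/b
g'_{uu} = (1/a)(1/a) + (0)(0) = 1/a^2
g'_{uv} = (1/a)(0) + (0)(1/b) = 0
g'_{vv} = (0)(0) + (1/b)(1/b) = 1/b^2
g'_{ij} = diag(1/a^2, 1/b^2)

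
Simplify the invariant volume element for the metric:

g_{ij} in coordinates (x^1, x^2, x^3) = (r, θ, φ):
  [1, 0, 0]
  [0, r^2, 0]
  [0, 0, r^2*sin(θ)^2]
det(g) = r^4*sin(θ)^2
√|det(g)| = r^2*sin(θ) (taking 0 < θ < π so that |sin(θ)| = sin(θ))
Volume element: dV = r^2*sin(θ) dr dθ dφ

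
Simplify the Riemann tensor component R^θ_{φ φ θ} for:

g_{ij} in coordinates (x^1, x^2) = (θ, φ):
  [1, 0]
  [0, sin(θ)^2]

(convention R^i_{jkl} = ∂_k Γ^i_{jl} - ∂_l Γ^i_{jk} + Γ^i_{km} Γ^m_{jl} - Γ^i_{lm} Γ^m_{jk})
Non-zero Christoffel symbols (Γ^k_{ij} = Γ^k_{ji}):
Γ^θ_{φ φ} = -sin(2*θ)/2
Γ^φ_{θ φ} = 1/tan(θ)
R^θ_{φ φ θ} = ∂_φ Γ^θ_{φ θ} - ∂_θ Γ^θ_{φ φ} + Γ^θ_{φ m} Γ^m_{φ θ} - Γ^θ_{θ m} Γ^m_{φ φ}
  = (0) - (-cos(2*θ)) + (-cos(θ)^2) - (0) = -sin(θ)^2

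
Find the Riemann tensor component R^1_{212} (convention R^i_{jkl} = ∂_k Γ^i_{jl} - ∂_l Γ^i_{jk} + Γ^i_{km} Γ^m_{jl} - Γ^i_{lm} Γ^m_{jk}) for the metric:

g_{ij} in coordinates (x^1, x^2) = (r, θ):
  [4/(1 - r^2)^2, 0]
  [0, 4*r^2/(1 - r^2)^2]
Non-zero Christoffel symbols (Γ^k_{ij} = Γ^k_{ji}):
Γ^r_{r r} = 2*r/(1 - r^2)
Γ^r_{θ θ} = (r^3 + r)/(r^2 - 1)
Γ^θ_{r θ} = (-r^2 - 1)/(r^3 - r)
R^r_{θ r θ} = ∂_r Γ^r_{θ θ} - ∂_θ Γ^r_{θ r} + Γ^r_{r m} Γ^m_{θ θ} - Γ^r_{θ m} Γ^m_{θ r}
  = ((r^4 - 4*r^2 - 1)/(r^2 - 1)^2) - (0) + (-2*r^2*(r^2 + 1)/(r^2 - 1)^2) - (-(r^2 + 1)^2/(r^2 - 1)^2) = -4*r^2/(r^2 - 1)^2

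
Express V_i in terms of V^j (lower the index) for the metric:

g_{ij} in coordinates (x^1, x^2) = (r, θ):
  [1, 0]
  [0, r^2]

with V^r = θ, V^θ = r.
V_i = g_{ij} V^j:
V_r = (1)(θ) + (0)(r) = θ
V_θ = (0)(θ) + (r^2)(r) = r^3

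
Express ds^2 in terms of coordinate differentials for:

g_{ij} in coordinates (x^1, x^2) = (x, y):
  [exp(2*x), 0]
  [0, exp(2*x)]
ds^2 = g_{ij} dx^i dx^j; only the non-zero components contribute.
ds^2 = exp(2*x) dx^2 + exp(2*x) dy^2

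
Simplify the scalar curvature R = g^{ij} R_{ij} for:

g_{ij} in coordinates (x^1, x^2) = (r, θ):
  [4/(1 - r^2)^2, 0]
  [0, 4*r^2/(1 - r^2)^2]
Non-zero Christoffel symbols (Γ^k_{ij} = Γ^k_{ji}):
Γ^r_{r r} = 2*r/(1 - r^2)
Γ^r_{θ θ} = (r^3 + r)/(r^2 - 1)
Γ^θ_{r θ} = (-r^2 - 1)/(r^3 - r)
Ricci tensor (R_{ij} = R^k_{ikj}): R_{rr} = -4/(r^2 - 1)^2, R_{rθ} = 0, R_{θθ} = -4*r^2/(r^2 - 1)^2
Inverse metric: g^{rr} = (1 - r^2)^2/4, g^{θθ} = (1 - r^2)^2/(4*r^2)
R = g^{ij} R_{ij} = ((1 - r^2)^2/4)(-4/(r^2 - 1)^2) + ((1 - r^2)^2/(4*r^2))(-4*r^2/(r^2 - 1)^2) = -2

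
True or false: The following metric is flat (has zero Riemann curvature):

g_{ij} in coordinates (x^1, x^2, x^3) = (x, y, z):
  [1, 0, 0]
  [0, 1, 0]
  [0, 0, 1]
All metric components are constant, so every Christoffel symbol vanishes and R^i_{jkl} = 0.
True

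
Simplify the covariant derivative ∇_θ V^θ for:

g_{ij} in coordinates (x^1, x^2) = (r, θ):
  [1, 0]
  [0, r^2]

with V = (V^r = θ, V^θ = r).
Non-zero Christoffel symbols:
Γ^r_{θ θ} = -r
Γ^θ_{r θ} = 1/r
∇_θ V^θ = ∂_θ V^θ + Γ^θ_{θ j} V^j
  = (0) + (1/r)(θ) + (0)(r)
  = θ/r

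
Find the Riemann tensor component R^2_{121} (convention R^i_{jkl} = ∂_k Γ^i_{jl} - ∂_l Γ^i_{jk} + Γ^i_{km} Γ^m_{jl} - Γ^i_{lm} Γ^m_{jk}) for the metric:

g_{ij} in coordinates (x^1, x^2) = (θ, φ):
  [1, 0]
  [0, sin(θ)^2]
Non-zero Christoffel symbols (Γ^k_{ij} = Γ^k_{ji}):
Γ^θ_{φ φ} = -sin(2*θ)/2
Γ^φ_{θ φ} = 1/tan(θ)
R^φ_{θ φ θ} = ∂_φ Γ^φ_{θ θ} - ∂_θ Γ^φ_{θ φ} + Γ^φ_{φ m} Γ^m_{θ θ} - Γ^φ_{θ m} Γ^m_{θ φ}
  = (0) - (-1/sin(θ)^2) + (0) - (1/tan(θ)^2) = 1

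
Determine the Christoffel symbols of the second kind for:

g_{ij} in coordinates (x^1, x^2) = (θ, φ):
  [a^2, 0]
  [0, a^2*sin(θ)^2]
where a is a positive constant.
Using Γ^k_{ij} = (1/2) g^{km} (∂_i g_{mj} + ∂_j g_{mi} - ∂_m g_{ij}); the metric is diagonal, so only the m = k term contributes.
Non-zero symbols (using the symmetry Γ^k_{ij} = Γ^k_{ji}):
Γ^θ_{φ φ} = (1/2) g^{θθ} (∂_φ g_{θφ} + ∂_φ g_{θφ} - ∂_θ g_{φφ}) = (1/2)(1/a^2)((0) + (0) - (a^2*sin(2*θ))) = -sin(2*θ)/2
Γ^φ_{θ φ} = (1/2) g^{φφ} (∂_θ g_{φφ} + ∂_φ g_{φθ} - ∂_φ g_{θφ}) = (1/2)(1/(a^2*sin(θ)^2))((a^2*sin(2*θ)) + (0) - (0)) = 1/tan(θ)
All other Christoffel symbols are zero.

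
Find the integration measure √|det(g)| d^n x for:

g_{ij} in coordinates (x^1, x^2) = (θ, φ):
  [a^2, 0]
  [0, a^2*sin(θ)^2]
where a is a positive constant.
det(g) = a^4*sin(θ)^2
√|det(g)| = a^2*sin(θ) (taking 0 < θ < π so that |sin(θ)| = sin(θ))
Volume element: dV = a^2*sin(θ) dθ dφ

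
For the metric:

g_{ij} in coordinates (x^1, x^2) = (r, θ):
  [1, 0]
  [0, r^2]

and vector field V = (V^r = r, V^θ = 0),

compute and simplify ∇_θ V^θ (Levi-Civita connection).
Non-zero Christoffel symbols:
Γ^r_{θ θ} = -r
Γ^θ_{r θ} = 1/r
∇_θ V^θ = ∂_θ V^θ + Γ^θ_{θ j} V^j
  = (0) + (1/r)(r) + (0)(0)
  = 1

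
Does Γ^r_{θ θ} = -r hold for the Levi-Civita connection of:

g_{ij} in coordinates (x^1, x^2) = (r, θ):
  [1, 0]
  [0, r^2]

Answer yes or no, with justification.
Γ^r_{θ θ} = (1/2) g^{rr} (∂_θ g_{rθ} + ∂_θ g_{rθ} - ∂_r g_{θθ}) = (1/2)(1)((0) + (0) - (2*r)) = -r
This equals the proposed value -r.
Yes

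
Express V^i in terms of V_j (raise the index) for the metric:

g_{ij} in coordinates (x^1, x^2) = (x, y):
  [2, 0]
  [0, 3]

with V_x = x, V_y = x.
Inverse metric (diagonal): g^{xx} = 1/2, g^{yy} = 1/3
V^i = g^{ij} V_j:
V^x = (1/2)(x) + (0)(x) = x/2
V^y = (0)(x) + (1/3)(x) = x/3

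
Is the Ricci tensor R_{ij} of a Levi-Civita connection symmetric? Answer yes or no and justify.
R_{ij} = R^k_{ikj}; the pair symmetry R_{kilj} = R_{ljki} gives R_{ij} = R_{ji}.
Yes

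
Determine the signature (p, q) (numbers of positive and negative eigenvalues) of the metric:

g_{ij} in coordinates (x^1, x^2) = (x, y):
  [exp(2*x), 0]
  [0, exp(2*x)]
The metric is diagonal, so its eigenvalues are the diagonal entries: exp(2*x), exp(2*x) (at a generic point, where coordinate-dependent entries are positive).
2 positive, 0 negative.
(2, 0) - Riemannian (positive definite)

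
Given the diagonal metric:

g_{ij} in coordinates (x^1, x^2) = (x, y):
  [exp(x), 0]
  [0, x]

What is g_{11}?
With x^1 = x, x^2 = y, g_{11} = g_{xx} is the row-1, column-1 entry of the matrix.
g_{11} = exp(x)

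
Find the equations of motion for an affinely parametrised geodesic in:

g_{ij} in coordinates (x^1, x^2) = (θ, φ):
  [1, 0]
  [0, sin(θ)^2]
Geodesic equation: d^2x^k/dλ^2 + Γ^k_{ij} (dx^i/dλ)(dx^j/dλ) = 0.
Non-zero Christoffel symbols:
Γ^θ_{φ φ} = -sin(2*θ)/2
Γ^φ_{θ φ} = 1/tan(θ)
Substituting (the symmetric pair Γ^k_{ij}, Γ^k_{ji} combines into a factor 2):
d^2θ/dλ^2 - (sin(2*θ)/2) (dφ/dλ)^2 = 0
d^2φ/dλ^2 + (2/tan(θ)) (dθ/dλ)(dφ/dλ) = 0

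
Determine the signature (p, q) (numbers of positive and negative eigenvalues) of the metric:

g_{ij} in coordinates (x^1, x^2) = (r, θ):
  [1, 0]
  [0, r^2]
The metric is diagonal, so its eigenvalues are the diagonal entries: 1, r^2 (at a generic point, where coordinate-dependent entries are positive).
2 positive, 0 negative.
(2, 0) - Riemannian (positive definite)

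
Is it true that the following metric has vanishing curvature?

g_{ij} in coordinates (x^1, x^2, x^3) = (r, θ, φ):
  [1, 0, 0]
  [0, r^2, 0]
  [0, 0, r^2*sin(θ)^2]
Non-zero Christoffel symbols:
Γ^r_{θ θ} = -r
Γ^r_{φ φ} = -r*sin(θ)^2
Γ^θ_{r θ} = 1/r
Γ^θ_{φ φ} = -sin(2*θ)/2
Γ^φ_{r φ} = 1/r
Γ^φ_{θ φ} = 1/tan(θ)
Ricci tensor: R_{rr} = 0, R_{rθ} = 0, R_{rφ} = 0, R_{θθ} = 0, R_{θφ} = 0, R_{φφ} = 0
All R_{ij} vanish; in 3 dimensions the Riemann tensor is fully determined by the Ricci tensor, so R^i_{jkl} = 0: the metric is flat (curvilinear coordinates on flat space).
Yes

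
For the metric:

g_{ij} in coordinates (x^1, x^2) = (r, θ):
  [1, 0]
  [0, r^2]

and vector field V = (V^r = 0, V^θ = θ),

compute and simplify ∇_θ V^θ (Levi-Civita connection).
Non-zero Christoffel symbols:
Γ^r_{θ θ} = -r
Γ^θ_{r θ} = 1/r
∇_θ V^θ = ∂_θ V^θ + Γ^θ_{θ j} V^j
  = (1) + (1/r)(0) + (0)(θ)
  = 1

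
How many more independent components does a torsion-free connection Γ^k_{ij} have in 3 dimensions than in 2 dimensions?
Independent components in n dimensions: n × n(n+1)/2 = n^2(n+1)/2.
3D: 3 × 6 = 18
2D: 2 × 3 = 6
Difference = 18 - 6 = 12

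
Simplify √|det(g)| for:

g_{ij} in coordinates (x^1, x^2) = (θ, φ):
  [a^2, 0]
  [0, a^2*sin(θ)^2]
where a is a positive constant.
det(g) = a^4*sin(θ)^2
√|det(g)| = a^2*sin(θ) (taking 0 < θ < π so that |sin(θ)| = sin(θ))
Volume element: dV = a^2*sin(θ) dθ dφ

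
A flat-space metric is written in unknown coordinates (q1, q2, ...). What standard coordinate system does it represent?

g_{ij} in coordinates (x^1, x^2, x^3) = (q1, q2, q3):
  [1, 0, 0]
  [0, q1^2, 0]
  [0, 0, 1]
The line element ds^2 = dq1^2 + q1^2 dq2^2 + dq3^2 is dr^2 + r^2 dθ^2 + dz^2 with q1 = r, q2 = θ, q3 = z.
cylindrical coordinates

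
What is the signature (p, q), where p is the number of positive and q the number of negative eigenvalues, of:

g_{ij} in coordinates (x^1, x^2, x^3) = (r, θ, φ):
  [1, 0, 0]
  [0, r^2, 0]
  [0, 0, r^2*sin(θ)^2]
The metric is diagonal, so its eigenvalues are the diagonal entries: 1, r^2, r^2*sin(θ)^2 (at a generic point, where coordinate-dependent entries are positive).
3 positive, 0 negative.
(3, 0) - Riemannian (positive definite)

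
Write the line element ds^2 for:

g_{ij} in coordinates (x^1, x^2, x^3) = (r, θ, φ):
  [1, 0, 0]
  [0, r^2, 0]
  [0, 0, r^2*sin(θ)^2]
ds^2 = g_{ij} dx^i dx^j; only the non-zero components contribute.
ds^2 = dr^2 + r^2 dθ^2 + r^2*sin(θ)^2 dφ^2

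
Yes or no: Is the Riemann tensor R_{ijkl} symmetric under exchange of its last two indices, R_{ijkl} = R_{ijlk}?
It is antisymmetric in the last pair: R_{ijkl} = -R_{ijlk}.
No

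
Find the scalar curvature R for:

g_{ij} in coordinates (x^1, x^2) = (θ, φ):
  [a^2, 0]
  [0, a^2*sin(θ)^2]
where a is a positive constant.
Non-zero Christoffel symbols (Γ^k_{ij} = Γ^k_{ji}):
Γ^θ_{φ φ} = -sin(2*θ)/2
Γ^φ_{θ φ} = 1/tan(θ)
Ricci tensor (R_{ij} = R^k_{ikj}): R_{θθ} = 1, R_{θφ} = 0, R_{φφ} = sin(θ)^2
Inverse metric: g^{θθ} = 1/a^2, g^{φφ} = 1/(a^2*sin(θ)^2)
R = g^{ij} R_{ij} = (1/a^2)(1) + (1/(a^2*sin(θ)^2))(sin(θ)^2) = 2/a^2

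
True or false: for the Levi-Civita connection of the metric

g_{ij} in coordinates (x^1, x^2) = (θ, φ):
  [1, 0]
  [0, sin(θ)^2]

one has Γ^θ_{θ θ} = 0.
Γ^θ_{θ θ} = (1/2) g^{θθ} (∂_θ g_{θθ} + ∂_θ g_{θθ} - ∂_θ g_{θθ}) = (1/2)(1)((0) + (0) - (0)) = 0
This equals the proposed value 0.
True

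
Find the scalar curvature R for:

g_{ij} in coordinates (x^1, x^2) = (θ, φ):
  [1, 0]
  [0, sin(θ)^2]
Non-zero Christoffel symbols (Γ^k_{ij} = Γ^k_{ji}):
Γ^θ_{φ φ} = -sin(2*θ)/2
Γ^φ_{θ φ} = 1/tan(θ)
Ricci tensor (R_{ij} = R^k_{ikj}): R_{θθ} = 1, R_{θφ} = 0, R_{φφ} = sin(θ)^2
Inverse metric: g^{θθ} = 1, g^{φφ} = 1/sin(θ)^2
R = g^{ij} R_{ij} = (1)(1) + (1/sin(θ)^2)(sin(θ)^2) = 2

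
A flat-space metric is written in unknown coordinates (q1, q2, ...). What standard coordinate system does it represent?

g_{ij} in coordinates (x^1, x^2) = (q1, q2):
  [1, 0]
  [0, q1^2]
The line element ds^2 = dq1^2 + q1^2 dq2^2 is dr^2 + r^2 dθ^2 with q1 = r, q2 = θ.
polar coordinates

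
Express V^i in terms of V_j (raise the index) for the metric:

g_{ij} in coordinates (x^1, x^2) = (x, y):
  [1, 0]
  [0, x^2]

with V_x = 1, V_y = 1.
Inverse metric (diagonal): g^{xx} = 1, g^{yy} = 1/x^2
V^i = g^{ij} V_j:
V^x = (1)(1) + (0)(1) = 1
V^y = (0)(1) + (1/x^2)(1) = 1/x^2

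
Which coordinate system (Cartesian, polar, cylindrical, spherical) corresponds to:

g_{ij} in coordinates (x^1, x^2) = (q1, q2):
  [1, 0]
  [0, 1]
All components are constant and the metric is the identity, i.e. orthonormal rectilinear coordinates.
Cartesian (2D) coordinates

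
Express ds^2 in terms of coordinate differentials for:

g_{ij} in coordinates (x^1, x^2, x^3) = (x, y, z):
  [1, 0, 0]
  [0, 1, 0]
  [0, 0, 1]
ds^2 = g_{ij} dx^i dx^j; only the non-zero components contribute.
ds^2 = dx^2 + dy^2 + dz^2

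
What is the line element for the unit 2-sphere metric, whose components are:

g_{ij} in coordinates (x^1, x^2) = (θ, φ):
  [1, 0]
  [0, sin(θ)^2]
ds^2 = g_{ij} dx^i dx^j; only the non-zero components contribute.
ds^2 = dθ^2 + sin(θ)^2 dφ^2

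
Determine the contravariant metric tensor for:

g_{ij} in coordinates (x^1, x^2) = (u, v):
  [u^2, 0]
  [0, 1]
The metric is diagonal, so g^{ij} is diagonal with entries 1/g_{ii}: diag(1/(u^2), 1).
g^{ij}:
  [1/u^2, 0]
  [0, 1]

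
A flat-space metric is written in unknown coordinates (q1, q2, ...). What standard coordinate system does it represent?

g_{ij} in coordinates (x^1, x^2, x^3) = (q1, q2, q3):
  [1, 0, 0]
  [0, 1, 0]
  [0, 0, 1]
All components are constant and the metric is the identity, i.e. orthonormal rectilinear coordinates.
Cartesian (3D) coordinates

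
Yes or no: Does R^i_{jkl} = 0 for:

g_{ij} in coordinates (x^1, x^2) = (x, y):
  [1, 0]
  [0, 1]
All metric components are constant, so every Christoffel symbol vanishes and R^i_{jkl} = 0.
Yes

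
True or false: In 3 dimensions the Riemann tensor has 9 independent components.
n^2(n^2-1)/12 = 9·8/12 = 6 independent components for n = 3.
False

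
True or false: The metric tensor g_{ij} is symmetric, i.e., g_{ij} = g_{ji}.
By definition the metric is a symmetric bilinear form, g_{ij} = g_{ji}.
True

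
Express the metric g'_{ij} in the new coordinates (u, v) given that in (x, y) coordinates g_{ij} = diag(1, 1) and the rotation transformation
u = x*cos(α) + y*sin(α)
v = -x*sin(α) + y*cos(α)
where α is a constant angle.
Invert the transformation: x = u*cos(α) - v*sin(α), y = u*sin(α) + v*cos(α)
g'_{ij} = (∂x^k/∂x'^i)(∂x^l/∂x'^j) g_{kl}; with g_{kl} = δ_{kl} this is Σ_k (∂x^k/∂x'^i)(∂x^k/∂x'^j).
Jacobian: ∂x/∂u = cos(α), ∂x/∂v = -sin(α), ∂y/∂u = sin(α), ∂y/∂v = cos(α)
g'_{uu} = (cos(α))(cos(α)) + (sin(α))(sin(α)) = 1
g'_{uv} = (cos(α))(-sin(α)) + (sin(α))(cos(α)) = 0
g'_{vv} = (-sin(α))(-sin(α)) + (cos(α))(cos(α)) = 1
g'_{ij} = diag(1, 1)
The Euclidean metric is invariant under rotations.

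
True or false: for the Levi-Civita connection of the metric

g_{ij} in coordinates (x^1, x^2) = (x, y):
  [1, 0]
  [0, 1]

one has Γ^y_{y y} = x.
Γ^y_{y y} = (1/2) g^{yy} (∂_y g_{yy} + ∂_y g_{yy} - ∂_y g_{yy}) = (1/2)(1)((0) + (0) - (0)) = 0
This differs from the proposed value x.
False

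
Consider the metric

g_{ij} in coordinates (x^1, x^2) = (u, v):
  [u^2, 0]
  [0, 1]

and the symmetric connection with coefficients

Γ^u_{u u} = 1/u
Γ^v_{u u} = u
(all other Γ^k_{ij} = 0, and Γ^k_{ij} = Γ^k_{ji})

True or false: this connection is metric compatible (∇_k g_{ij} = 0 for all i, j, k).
Using ∇_k g_{ij} = ∂_k g_{ij} - Γ^m_{ki} g_{mj} - Γ^m_{kj} g_{im}:
∇_u g_{uv} = (0) - (u) - (0) = -u ≠ 0
So the connection is not metric compatible (it is not the Levi-Civita connection).
False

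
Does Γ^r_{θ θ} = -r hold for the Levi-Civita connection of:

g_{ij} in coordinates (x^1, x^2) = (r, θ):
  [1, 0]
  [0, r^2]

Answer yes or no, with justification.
Γ^r_{θ θ} = (1/2) g^{rr} (∂_θ g_{rθ} + ∂_θ g_{rθ} - ∂_r g_{θθ}) = (1/2)(1)((0) + (0) - (2*r)) = -r
This equals the proposed value -r.
Yes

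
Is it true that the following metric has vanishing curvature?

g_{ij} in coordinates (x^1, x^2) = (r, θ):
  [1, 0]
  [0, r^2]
Non-zero Christoffel symbols:
Γ^r_{θ θ} = -r
Γ^θ_{r θ} = 1/r
Ricci tensor: R_{rr} = 0, R_{rθ} = 0, R_{θθ} = 0
All R_{ij} vanish; in 2 dimensions the Riemann tensor is fully determined by the Ricci tensor, so R^i_{jkl} = 0: the metric is flat (curvilinear coordinates on flat space).
Yes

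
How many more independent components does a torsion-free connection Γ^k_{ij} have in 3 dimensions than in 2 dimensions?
Independent components in n dimensions: n × n(n+1)/2 = n^2(n+1)/2.
3D: 3 × 6 = 18
2D: 2 × 3 = 6
Difference = 18 - 6 = 12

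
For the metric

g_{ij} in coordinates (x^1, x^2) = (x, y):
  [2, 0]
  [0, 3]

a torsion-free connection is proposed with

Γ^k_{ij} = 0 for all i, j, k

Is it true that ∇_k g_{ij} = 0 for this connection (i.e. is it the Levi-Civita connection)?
Using ∇_k g_{ij} = ∂_k g_{ij} - Γ^m_{ki} g_{mj} - Γ^m_{kj} g_{im}:
e.g. ∇_x g_{xx} = (0) - (0) - (0) = 0
Every component ∇_k g_{ij} vanishes: the connection is metric compatible.
Yes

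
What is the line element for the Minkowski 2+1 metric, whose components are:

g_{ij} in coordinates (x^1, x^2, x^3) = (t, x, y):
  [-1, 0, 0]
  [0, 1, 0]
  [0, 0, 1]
ds^2 = g_{ij} dx^i dx^j; only the non-zero components contribute.
ds^2 = -dt^2 + dx^2 + dy^2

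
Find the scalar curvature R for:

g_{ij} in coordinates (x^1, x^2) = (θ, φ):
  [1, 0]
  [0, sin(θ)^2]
Non-zero Christoffel symbols (Γ^k_{ij} = Γ^k_{ji}):
Γ^θ_{φ φ} = -sin(2*θ)/2
Γ^φ_{θ φ} = 1/tan(θ)
Ricci tensor (R_{ij} = R^k_{ikj}): R_{θθ} = 1, R_{θφ} = 0, R_{φφ} = sin(θ)^2
Inverse metric: g^{θθ} = 1, g^{φφ} = 1/sin(θ)^2
R = g^{ij} R_{ij} = (1)(1) + (1/sin(θ)^2)(sin(θ)^2) = 2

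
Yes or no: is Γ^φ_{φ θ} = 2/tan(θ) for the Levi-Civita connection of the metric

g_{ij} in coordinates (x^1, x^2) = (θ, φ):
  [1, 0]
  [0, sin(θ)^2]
Γ^φ_{φ θ} = (1/2) g^{φφ} (∂_φ g_{φθ} + ∂_θ g_{φφ} - ∂_φ g_{φθ}) = (1/2)(1/sin(θ)^2)((0) + (sin(2*θ)) - (0)) = 1/tan(θ)
This differs from the proposed value 2/tan(θ).
No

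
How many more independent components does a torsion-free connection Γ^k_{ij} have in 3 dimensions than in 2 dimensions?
Independent components in n dimensions: n × n(n+1)/2 = n^2(n+1)/2.
3D: 3 × 6 = 18
2D: 2 × 3 = 6
Difference = 18 - 6 = 12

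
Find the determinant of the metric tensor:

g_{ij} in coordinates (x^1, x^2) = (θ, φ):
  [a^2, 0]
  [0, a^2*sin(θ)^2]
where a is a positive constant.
For a 2×2 metric: det(g) = g_{11}·g_{22} - g_{12}·g_{21}
= (a^2)·(a^2*sin(θ)^2) - (0)·(0)
= a^4*sin(θ)^2 - 0
det(g) = a^4*sin(θ)^2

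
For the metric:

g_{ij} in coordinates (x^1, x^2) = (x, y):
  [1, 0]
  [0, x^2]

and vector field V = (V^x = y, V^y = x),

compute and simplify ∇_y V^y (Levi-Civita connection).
Non-zero Christoffel symbols:
Γ^x_{y y} = -x
Γ^y_{x y} = 1/x
∇_y V^y = ∂_y V^y + Γ^y_{y j} V^j
  = (0) + (1/x)(y) + (0)(x)
  = y/x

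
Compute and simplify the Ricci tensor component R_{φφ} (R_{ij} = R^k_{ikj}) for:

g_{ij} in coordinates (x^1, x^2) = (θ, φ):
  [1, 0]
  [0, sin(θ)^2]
Non-zero Christoffel symbols (Γ^k_{ij} = Γ^k_{ji}):
Γ^θ_{φ φ} = -sin(2*θ)/2
Γ^φ_{θ φ} = 1/tan(θ)
R^θ_{φ θ φ} = ∂_θ Γ^θ_{φ φ} - ∂_φ Γ^θ_{φ θ} + Γ^θ_{θ m} Γ^m_{φ φ} - Γ^θ_{φ m} Γ^m_{φ θ}
  = (-cos(2*θ)) - (0) + (0) - (-cos(θ)^2) = sin(θ)^2
R^φ_{φ φ φ} = 0 (a repeated index in an antisymmetric pair)
R_{φφ} = R^θ_{φ θ φ} + R^φ_{φ φ φ} = (sin(θ)^2) + (0) = sin(θ)^2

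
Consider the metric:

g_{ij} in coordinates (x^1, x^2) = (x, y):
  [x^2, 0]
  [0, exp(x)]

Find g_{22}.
With x^1 = x, x^2 = y, g_{22} = g_{yy} is the row-2, column-2 entry of the matrix.
g_{22} = exp(x)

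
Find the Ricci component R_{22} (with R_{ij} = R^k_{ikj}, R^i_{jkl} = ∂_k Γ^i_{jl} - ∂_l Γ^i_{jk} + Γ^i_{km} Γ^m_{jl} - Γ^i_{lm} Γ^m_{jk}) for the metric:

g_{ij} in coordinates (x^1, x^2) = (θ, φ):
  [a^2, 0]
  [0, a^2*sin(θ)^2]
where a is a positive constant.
Non-zero Christoffel symbols (Γ^k_{ij} = Γ^k_{ji}):
Γ^θ_{φ φ} = -sin(2*θ)/2
Γ^φ_{θ φ} = 1/tan(θ)
R^θ_{φ θ φ} = ∂_θ Γ^θ_{φ φ} - ∂_φ Γ^θ_{φ θ} + Γ^θ_{θ m} Γ^m_{φ φ} - Γ^θ_{φ m} Γ^m_{φ θ}
  = (-cos(2*θ)) - (0) + (0) - (-cos(θ)^2) = sin(θ)^2
R^φ_{φ φ φ} = 0 (a repeated index in an antisymmetric pair)
R_{φφ} = R^θ_{φ θ φ} + R^φ_{φ φ φ} = (sin(θ)^2) + (0) = sin(θ)^2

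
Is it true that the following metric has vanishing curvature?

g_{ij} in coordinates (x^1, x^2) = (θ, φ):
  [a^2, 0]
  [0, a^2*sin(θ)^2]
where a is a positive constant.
Non-zero Christoffel symbols:
Γ^θ_{φ φ} = -sin(2*θ)/2
Γ^φ_{θ φ} = 1/tan(θ)
Ricci tensor: R_{θθ} = 1, R_{θφ} = 0, R_{φφ} = sin(θ)^2
The Ricci tensor is non-zero, so the Riemann tensor is non-zero: not flat.
No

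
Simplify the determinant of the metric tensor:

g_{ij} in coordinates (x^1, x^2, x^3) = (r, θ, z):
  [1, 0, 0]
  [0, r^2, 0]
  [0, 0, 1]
Diagonal metric: det(g) = g_{11}·g_{22}·g_{33}
= (1)·(r^2)·(1)
det(g) = r^2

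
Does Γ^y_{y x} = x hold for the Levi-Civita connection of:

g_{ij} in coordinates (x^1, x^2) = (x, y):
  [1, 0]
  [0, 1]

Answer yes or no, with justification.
Γ^y_{y x} = (1/2) g^{yy} (∂_y g_{yx} + ∂_x g_{yy} - ∂_y g_{yx}) = (1/2)(1)((0) + (0) - (0)) = 0
This differs from the proposed value x.
No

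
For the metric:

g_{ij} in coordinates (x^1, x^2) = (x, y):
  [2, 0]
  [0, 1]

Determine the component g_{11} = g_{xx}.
With x^1 = x, x^2 = y, g_{11} = g_{xx} is the row-1, column-1 entry of the matrix.
g_{11} = 2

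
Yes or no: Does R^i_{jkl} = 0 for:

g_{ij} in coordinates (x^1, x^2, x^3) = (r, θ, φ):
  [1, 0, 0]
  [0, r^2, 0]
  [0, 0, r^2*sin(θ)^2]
Non-zero Christoffel symbols:
Γ^r_{θ θ} = -r
Γ^r_{φ φ} = -r*sin(θ)^2
Γ^θ_{r θ} = 1/r
Γ^θ_{φ φ} = -sin(2*θ)/2
Γ^φ_{r φ} = 1/r
Γ^φ_{θ φ} = 1/tan(θ)
Ricci tensor: R_{rr} = 0, R_{rθ} = 0, R_{rφ} = 0, R_{θθ} = 0, R_{θφ} = 0, R_{φφ} = 0
All R_{ij} vanish; in 3 dimensions the Riemann tensor is fully determined by the Ricci tensor, so R^i_{jkl} = 0: the metric is flat (curvilinear coordinates on flat space).
Yes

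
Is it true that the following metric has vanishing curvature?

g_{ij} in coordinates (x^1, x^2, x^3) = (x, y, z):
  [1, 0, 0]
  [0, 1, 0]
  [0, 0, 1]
All metric components are constant, so every Christoffel symbol vanishes and R^i_{jkl} = 0.
Yes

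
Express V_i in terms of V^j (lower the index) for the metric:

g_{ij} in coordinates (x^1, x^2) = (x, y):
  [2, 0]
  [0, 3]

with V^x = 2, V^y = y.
V_i = g_{ij} V^j:
V_x = (2)(2) + (0)(y) = 4
V_y = (0)(2) + (3)(y) = 3*y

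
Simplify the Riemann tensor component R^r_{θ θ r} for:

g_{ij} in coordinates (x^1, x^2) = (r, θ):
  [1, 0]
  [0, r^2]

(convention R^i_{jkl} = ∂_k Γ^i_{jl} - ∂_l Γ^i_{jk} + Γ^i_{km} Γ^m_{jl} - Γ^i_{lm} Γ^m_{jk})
Non-zero Christoffel symbols (Γ^k_{ij} = Γ^k_{ji}):
Γ^r_{θ θ} = -r
Γ^θ_{r θ} = 1/r
R^r_{θ θ r} = ∂_θ Γ^r_{θ r} - ∂_r Γ^r_{θ θ} + Γ^r_{θ m} Γ^m_{θ r} - Γ^r_{r m} Γ^m_{θ θ}
  = (0) - (-1) + (-1) - (0) = 0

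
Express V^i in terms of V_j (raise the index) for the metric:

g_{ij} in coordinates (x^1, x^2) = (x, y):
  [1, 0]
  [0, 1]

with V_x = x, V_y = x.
Inverse metric (diagonal): g^{xx} = 1, g^{yy} = 1
V^i = g^{ij} V_j:
V^x = (1)(x) + (0)(x) = x
V^y = (0)(x) + (1)(x) = x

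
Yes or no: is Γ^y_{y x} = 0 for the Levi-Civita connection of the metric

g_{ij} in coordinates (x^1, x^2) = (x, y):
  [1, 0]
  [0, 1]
Γ^y_{y x} = (1/2) g^{yy} (∂_y g_{yx} + ∂_x g_{yy} - ∂_y g_{yx}) = (1/2)(1)((0) + (0) - (0)) = 0
This equals the proposed value 0.
Yes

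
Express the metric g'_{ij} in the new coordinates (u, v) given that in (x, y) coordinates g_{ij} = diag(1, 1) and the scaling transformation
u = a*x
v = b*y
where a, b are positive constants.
Invert the transformation: x = u/a, y = v/b
g'_{ij} = (∂x^k/∂x'^i)(∂x^l/∂x'^j) g_{kl}; with g_{kl} = δ_{kl} this is Σ_k (∂x^k/∂x'^i)(∂x^k/∂x'^j).
Jacobian: ∂x/∂u = 1/a, ∂x/∂v = 0, ∂y/∂u = 0, ∂y/∂v = 1/b
g'_{uu} = (1/a)(1/a) + (0)(0) = 1/a^2
g'_{uv} = (1/a)(0) + (0)(1/b) = 0
g'_{vv} = (0)(0) + (1/b)(1/b) = 1/b^2
g'_{ij} = diag(1/a^2, 1/b^2)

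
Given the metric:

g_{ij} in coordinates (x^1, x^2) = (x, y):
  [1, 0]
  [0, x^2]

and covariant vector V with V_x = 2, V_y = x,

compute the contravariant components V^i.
Inverse metric (diagonal): g^{xx} = 1, g^{yy} = 1/x^2
V^i = g^{ij} V_j:
V^x = (1)(2) + (0)(x) = 2
V^y = (0)(2) + (1/x^2)(x) = 1/x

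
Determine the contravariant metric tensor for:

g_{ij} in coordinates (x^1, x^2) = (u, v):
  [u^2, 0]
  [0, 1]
The metric is diagonal, so g^{ij} is diagonal with entries 1/g_{ii}: diag(1/(u^2), 1).
g^{ij}:
  [1/u^2, 0]
  [0, 1]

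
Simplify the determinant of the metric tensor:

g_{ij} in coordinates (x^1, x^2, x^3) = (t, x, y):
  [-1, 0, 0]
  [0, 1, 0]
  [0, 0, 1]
Diagonal metric: det(g) = g_{11}·g_{22}·g_{33}
= (-1)·(1)·(1)
det(g) = -1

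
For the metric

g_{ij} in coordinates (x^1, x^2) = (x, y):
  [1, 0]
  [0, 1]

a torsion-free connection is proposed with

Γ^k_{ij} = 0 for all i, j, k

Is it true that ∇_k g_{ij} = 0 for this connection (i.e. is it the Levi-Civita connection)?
Using ∇_k g_{ij} = ∂_k g_{ij} - Γ^m_{ki} g_{mj} - Γ^m_{kj} g_{im}:
e.g. ∇_x g_{yy} = (0) - (0) - (0) = 0
Every component ∇_k g_{ij} vanishes: the connection is metric compatible.
Yes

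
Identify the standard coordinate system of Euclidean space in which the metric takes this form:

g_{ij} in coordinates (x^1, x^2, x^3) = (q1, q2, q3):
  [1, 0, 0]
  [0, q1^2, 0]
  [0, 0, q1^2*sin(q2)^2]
The line element ds^2 = dq1^2 + q1^2 dq2^2 + q1^2 sin(q2)^2 dq3^2 is dr^2 + r^2 dθ^2 + r^2 sin(θ)^2 dφ^2 with q1 = r, q2 = θ, q3 = φ.
spherical coordinates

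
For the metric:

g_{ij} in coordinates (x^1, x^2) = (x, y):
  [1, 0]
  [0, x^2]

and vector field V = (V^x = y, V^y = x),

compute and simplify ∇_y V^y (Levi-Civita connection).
Non-zero Christoffel symbols:
Γ^x_{y y} = -x
Γ^y_{x y} = 1/x
∇_y V^y = ∂_y V^y + Γ^y_{y j} V^j
  = (0) + (1/x)(y) + (0)(x)
  = y/x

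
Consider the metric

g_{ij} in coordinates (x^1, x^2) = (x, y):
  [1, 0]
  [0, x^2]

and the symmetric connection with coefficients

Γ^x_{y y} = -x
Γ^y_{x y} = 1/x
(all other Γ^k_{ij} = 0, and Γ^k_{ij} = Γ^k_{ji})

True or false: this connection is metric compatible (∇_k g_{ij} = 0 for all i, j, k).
Using ∇_k g_{ij} = ∂_k g_{ij} - Γ^m_{ki} g_{mj} - Γ^m_{kj} g_{im}:
e.g. ∇_x g_{yy} = (2*x) - (x) - (x) = 0
Every component ∇_k g_{ij} vanishes: the connection is metric compatible.
True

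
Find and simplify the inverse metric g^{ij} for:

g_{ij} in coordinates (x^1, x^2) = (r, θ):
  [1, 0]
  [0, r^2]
The metric is diagonal, so g^{ij} is diagonal with entries 1/g_{ii}: diag(1, 1/(r^2)).
g^{ij}:
  [1, 0]
  [0, 1/r^2]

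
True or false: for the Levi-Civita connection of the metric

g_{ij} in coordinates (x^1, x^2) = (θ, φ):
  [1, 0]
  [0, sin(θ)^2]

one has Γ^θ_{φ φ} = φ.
Γ^θ_{φ φ} = (1/2) g^{θθ} (∂_φ g_{θφ} + ∂_φ g_{θφ} - ∂_θ g_{φφ}) = (1/2)(1)((0) + (0) - (sin(2*θ))) = -sin(2*θ)/2
This differs from the proposed value φ.
False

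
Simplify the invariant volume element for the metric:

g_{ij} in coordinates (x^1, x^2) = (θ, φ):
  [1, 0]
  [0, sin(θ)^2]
det(g) = sin(θ)^2
√|det(g)| = sin(θ) (taking 0 < θ < π so that |sin(θ)| = sin(θ))
Volume element: dV = sin(θ) dθ dφ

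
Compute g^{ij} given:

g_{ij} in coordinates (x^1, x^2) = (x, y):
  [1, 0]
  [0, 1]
The metric is diagonal, so g^{ij} is diagonal with entries 1/g_{ii}: diag(1, 1).
g^{ij}:
  [1, 0]
  [0, 1]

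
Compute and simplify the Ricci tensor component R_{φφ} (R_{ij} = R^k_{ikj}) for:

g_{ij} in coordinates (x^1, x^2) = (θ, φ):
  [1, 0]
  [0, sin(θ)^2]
Non-zero Christoffel symbols (Γ^k_{ij} = Γ^k_{ji}):
Γ^θ_{φ φ} = -sin(2*θ)/2
Γ^φ_{θ φ} = 1/tan(θ)
R^θ_{φ θ φ} = ∂_θ Γ^θ_{φ φ} - ∂_φ Γ^θ_{φ θ} + Γ^θ_{θ m} Γ^m_{φ φ} - Γ^θ_{φ m} Γ^m_{φ θ}
  = (-cos(2*θ)) - (0) + (0) - (-cos(θ)^2) = sin(θ)^2
R^φ_{φ φ φ} = 0 (a repeated index in an antisymmetric pair)
R_{φφ} = R^θ_{φ θ φ} + R^φ_{φ φ φ} = (sin(θ)^2) + (0) = sin(θ)^2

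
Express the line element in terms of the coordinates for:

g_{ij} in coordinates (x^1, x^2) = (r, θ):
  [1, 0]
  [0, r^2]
ds^2 = g_{ij} dx^i dx^j; only the non-zero components contribute.
ds^2 = dr^2 + r^2 dθ^2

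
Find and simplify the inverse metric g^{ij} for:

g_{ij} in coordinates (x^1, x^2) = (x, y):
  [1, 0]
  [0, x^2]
The metric is diagonal, so g^{ij} is diagonal with entries 1/g_{ii}: diag(1, 1/(x^2)).
g^{ij}:
  [1, 0]
  [0, 1/x^2]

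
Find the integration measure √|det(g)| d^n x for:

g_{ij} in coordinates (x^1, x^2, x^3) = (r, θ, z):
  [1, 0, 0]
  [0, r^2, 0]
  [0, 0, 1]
det(g) = r^2
√|det(g)| = r
Volume element: dV = r dr dθ dz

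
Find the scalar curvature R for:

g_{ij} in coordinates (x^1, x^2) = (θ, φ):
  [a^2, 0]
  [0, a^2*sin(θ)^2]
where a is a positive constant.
Non-zero Christoffel symbols (Γ^k_{ij} = Γ^k_{ji}):
Γ^θ_{φ φ} = -sin(2*θ)/2
Γ^φ_{θ φ} = 1/tan(θ)
Ricci tensor (R_{ij} = R^k_{ikj}): R_{θθ} = 1, R_{θφ} = 0, R_{φφ} = sin(θ)^2
Inverse metric: g^{θθ} = 1/a^2, g^{φφ} = 1/(a^2*sin(θ)^2)
R = g^{ij} R_{ij} = (1/a^2)(1) + (1/(a^2*sin(θ)^2))(sin(θ)^2) = 2/a^2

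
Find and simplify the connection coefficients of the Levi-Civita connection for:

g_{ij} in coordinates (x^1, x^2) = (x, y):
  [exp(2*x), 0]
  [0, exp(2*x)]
Using Γ^k_{ij} = (1/2) g^{km} (∂_i g_{mj} + ∂_j g_{mi} - ∂_m g_{ij}); the metric is diagonal, so only the m = k term contributes.
Non-zero symbols (using the symmetry Γ^k_{ij} = Γ^k_{ji}):
Γ^x_{x x} = (1/2) g^{xx} (∂_x g_{xx} + ∂_x g_{xx} - ∂_x g_{xx}) = (1/2)(exp(-2*x))((2*exp(2*x)) + (2*exp(2*x)) - (2*exp(2*x))) = 1
Γ^x_{y y} = (1/2) g^{xx} (∂_y g_{xy} + ∂_y g_{xy} - ∂_x g_{yy}) = (1/2)(exp(-2*x))((0) + (0) - (2*exp(2*x))) = -1
Γ^y_{x y} = (1/2) g^{yy} (∂_x g_{yy} + ∂_y g_{yx} - ∂_y g_{xy}) = (1/2)(exp(-2*x))((2*exp(2*x)) + (0) - (0)) = 1
All other Christoffel symbols are zero.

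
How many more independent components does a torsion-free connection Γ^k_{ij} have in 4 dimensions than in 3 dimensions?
Independent components in n dimensions: n × n(n+1)/2 = n^2(n+1)/2.
4D: 4 × 10 = 40
3D: 3 × 6 = 18
Difference = 40 - 18 = 22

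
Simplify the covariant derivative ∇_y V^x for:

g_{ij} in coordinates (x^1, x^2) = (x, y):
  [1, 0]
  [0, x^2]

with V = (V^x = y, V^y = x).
Non-zero Christoffel symbols:
Γ^x_{y y} = -x
Γ^y_{x y} = 1/x
∇_y V^x = ∂_y V^x + Γ^x_{y j} V^j
  = (1) + (0)(y) + (-x)(x)
  = 1 - x^2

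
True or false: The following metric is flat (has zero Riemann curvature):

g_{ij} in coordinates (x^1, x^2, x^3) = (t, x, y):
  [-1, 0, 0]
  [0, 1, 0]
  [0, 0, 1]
All metric components are constant, so every Christoffel symbol vanishes and R^i_{jkl} = 0.
True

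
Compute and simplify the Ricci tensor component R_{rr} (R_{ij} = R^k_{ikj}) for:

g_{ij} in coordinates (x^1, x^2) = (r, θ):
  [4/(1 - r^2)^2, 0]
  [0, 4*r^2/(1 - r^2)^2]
Non-zero Christoffel symbols (Γ^k_{ij} = Γ^k_{ji}):
Γ^r_{r r} = 2*r/(1 - r^2)
Γ^r_{θ θ} = (r^3 + r)/(r^2 - 1)
Γ^θ_{r θ} = (-r^2 - 1)/(r^3 - r)
R^r_{r r r} = 0 (a repeated index in an antisymmetric pair)
R^θ_{r θ r} = ∂_θ Γ^θ_{r r} - ∂_r Γ^θ_{r θ} + Γ^θ_{θ m} Γ^m_{r r} - Γ^θ_{r m} Γ^m_{r θ}
  = (0) - ((r^4 + 4*r^2 - 1)/(r^3 - r)^2) + (2*(r^2 + 1)/(r^2 - 1)^2) - ((r^2 + 1)^2/(r^3 - r)^2) = -4/(r^2 - 1)^2
R_{rr} = R^r_{r r r} + R^θ_{r θ r} = (0) + (-4/(r^2 - 1)^2) = -4/(r^2 - 1)^2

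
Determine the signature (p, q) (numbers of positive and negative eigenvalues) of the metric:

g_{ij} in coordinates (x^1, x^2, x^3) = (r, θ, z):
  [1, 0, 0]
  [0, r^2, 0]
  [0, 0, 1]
The metric is diagonal, so its eigenvalues are the diagonal entries: 1, r^2, 1 (at a generic point, where coordinate-dependent entries are positive).
3 positive, 0 negative.
(3, 0) - Riemannian (positive definite)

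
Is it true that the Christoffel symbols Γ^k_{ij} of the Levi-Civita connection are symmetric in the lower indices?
The Levi-Civita connection is torsion-free, which is exactly Γ^k_{ij} = Γ^k_{ji}.
Yes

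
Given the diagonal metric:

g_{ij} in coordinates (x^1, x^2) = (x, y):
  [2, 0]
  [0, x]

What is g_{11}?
With x^1 = x, x^2 = y, g_{11} = g_{xx} is the row-1, column-1 entry of the matrix.
g_{11} = 2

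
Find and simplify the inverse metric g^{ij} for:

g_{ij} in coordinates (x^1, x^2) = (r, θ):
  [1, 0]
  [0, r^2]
The metric is diagonal, so g^{ij} is diagonal with entries 1/g_{ii}: diag(1, 1/(r^2)).
g^{ij}:
  [1, 0]
  [0, 1/r^2]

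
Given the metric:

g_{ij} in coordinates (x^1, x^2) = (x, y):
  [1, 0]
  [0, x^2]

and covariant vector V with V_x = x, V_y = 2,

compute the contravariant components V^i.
Inverse metric (diagonal): g^{xx} = 1, g^{yy} = 1/x^2
V^i = g^{ij} V_j:
V^x = (1)(x) + (0)(2) = x
V^y = (0)(x) + (1/x^2)(2) = 2/x^2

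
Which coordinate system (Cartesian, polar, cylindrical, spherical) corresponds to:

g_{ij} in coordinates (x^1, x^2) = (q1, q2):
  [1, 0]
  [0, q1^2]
The line element ds^2 = dq1^2 + q1^2 dq2^2 is dr^2 + r^2 dθ^2 with q1 = r, q2 = θ.
polar coordinates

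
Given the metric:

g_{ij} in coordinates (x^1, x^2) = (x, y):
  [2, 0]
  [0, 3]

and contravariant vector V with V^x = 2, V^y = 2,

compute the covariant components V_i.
V_i = g_{ij} V^j:
V_x = (2)(2) + (0)(2) = 4
V_y = (0)(2) + (3)(2) = 6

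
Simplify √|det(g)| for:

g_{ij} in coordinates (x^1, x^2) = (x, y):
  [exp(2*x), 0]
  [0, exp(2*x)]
det(g) = exp(4*x)
√|det(g)| = exp(2*x)
Volume element: dV = exp(2*x) dx dy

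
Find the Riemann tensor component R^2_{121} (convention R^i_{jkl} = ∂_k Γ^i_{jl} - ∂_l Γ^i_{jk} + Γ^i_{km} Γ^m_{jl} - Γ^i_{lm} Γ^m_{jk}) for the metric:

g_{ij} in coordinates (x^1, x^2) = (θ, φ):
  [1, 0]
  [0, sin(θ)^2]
Non-zero Christoffel symbols (Γ^k_{ij} = Γ^k_{ji}):
Γ^θ_{φ φ} = -sin(2*θ)/2
Γ^φ_{θ φ} = 1/tan(θ)
R^φ_{θ φ θ} = ∂_φ Γ^φ_{θ θ} - ∂_θ Γ^φ_{θ φ} + Γ^φ_{φ m} Γ^m_{θ θ} - Γ^φ_{θ m} Γ^m_{θ φ}
  = (0) - (-1/sin(θ)^2) + (0) - (1/tan(θ)^2) = 1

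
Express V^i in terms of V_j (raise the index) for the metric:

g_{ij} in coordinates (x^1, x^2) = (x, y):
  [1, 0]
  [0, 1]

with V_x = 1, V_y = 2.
Inverse metric (diagonal): g^{xx} = 1, g^{yy} = 1
V^i = g^{ij} V_j:
V^x = (1)(1) + (0)(2) = 1
V^y = (0)(1) + (1)(2) = 2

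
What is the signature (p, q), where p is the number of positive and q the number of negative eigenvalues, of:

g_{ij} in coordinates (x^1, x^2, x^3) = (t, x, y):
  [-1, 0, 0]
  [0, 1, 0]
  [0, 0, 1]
The metric is diagonal, so its eigenvalues are the diagonal entries: -1, 1, 1 (at a generic point, where coordinate-dependent entries are positive).
2 positive, 1 negative.
(2, 1) - Lorentzian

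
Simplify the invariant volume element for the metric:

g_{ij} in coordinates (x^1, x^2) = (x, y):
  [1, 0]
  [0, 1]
det(g) = 1
√|det(g)| = 1
Volume element: dV = 1 dx dy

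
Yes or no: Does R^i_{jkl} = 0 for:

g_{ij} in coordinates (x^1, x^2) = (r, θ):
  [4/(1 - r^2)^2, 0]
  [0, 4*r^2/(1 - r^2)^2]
Non-zero Christoffel symbols:
Γ^r_{r r} = 2*r/(1 - r^2)
Γ^r_{θ θ} = (r^3 + r)/(r^2 - 1)
Γ^θ_{r θ} = (-r^2 - 1)/(r^3 - r)
Ricci tensor: R_{rr} = -4/(r^2 - 1)^2, R_{rθ} = 0, R_{θθ} = -4*r^2/(r^2 - 1)^2
The Ricci tensor is non-zero, so the Riemann tensor is non-zero: not flat.
No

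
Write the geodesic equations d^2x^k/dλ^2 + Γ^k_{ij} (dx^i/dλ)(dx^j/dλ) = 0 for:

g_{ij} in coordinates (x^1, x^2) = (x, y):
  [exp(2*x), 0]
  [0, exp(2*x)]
Geodesic equation: d^2x^k/dλ^2 + Γ^k_{ij} (dx^i/dλ)(dx^j/dλ) = 0.
Non-zero Christoffel symbols:
Γ^x_{x x} = 1
Γ^x_{y y} = -1
Γ^y_{x y} = 1
Substituting (the symmetric pair Γ^k_{ij}, Γ^k_{ji} combines into a factor 2):
d^2x/dλ^2 + (dx/dλ)^2 - (dy/dλ)^2 = 0
d^2y/dλ^2 + 2 (dx/dλ)(dy/dλ) = 0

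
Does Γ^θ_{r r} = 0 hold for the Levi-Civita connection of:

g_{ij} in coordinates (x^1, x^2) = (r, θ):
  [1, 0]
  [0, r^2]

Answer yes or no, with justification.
Γ^θ_{r r} = (1/2) g^{θθ} (∂_r g_{θr} + ∂_r g_{θr} - ∂_θ g_{rr}) = (1/2)(1/r^2)((0) + (0) - (0)) = 0
This equals the proposed value 0.
Yes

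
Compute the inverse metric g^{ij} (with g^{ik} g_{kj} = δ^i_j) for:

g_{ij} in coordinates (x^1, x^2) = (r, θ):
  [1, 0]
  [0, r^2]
The metric is diagonal, so g^{ij} is diagonal with entries 1/g_{ii}: diag(1, 1/(r^2)).
g^{ij}:
  [1, 0]
  [0, 1/r^2]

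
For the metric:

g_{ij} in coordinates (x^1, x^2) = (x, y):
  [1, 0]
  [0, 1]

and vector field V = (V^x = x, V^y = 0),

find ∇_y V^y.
All Christoffel symbols are zero.
∇_y V^y = ∂_y V^y + Γ^y_{y j} V^j
  = (0) + (0)(x) + (0)(0)
  = 0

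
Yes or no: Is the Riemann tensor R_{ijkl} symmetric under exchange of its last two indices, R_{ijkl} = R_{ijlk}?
It is antisymmetric in the last pair: R_{ijkl} = -R_{ijlk}.
No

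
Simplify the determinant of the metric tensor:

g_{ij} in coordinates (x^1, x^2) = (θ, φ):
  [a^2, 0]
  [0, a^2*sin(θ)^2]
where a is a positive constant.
For a 2×2 metric: det(g) = g_{11}·g_{22} - g_{12}·g_{21}
= (a^2)·(a^2*sin(θ)^2) - (0)·(0)
= a^4*sin(θ)^2 - 0
det(g) = a^4*sin(θ)^2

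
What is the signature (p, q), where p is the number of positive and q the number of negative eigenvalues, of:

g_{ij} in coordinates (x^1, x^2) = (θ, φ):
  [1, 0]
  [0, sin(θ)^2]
The metric is diagonal, so its eigenvalues are the diagonal entries: 1, sin(θ)^2 (at a generic point, where coordinate-dependent entries are positive).
2 positive, 0 negative.
(2, 0) - Riemannian (positive definite)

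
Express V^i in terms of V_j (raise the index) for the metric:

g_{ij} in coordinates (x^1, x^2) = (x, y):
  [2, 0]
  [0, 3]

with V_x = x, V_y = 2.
Inverse metric (diagonal): g^{xx} = 1/2, g^{yy} = 1/3
V^i = g^{ij} V_j:
V^x = (1/2)(x) + (0)(2) = x/2
V^y = (0)(x) + (1/3)(2) = 2/3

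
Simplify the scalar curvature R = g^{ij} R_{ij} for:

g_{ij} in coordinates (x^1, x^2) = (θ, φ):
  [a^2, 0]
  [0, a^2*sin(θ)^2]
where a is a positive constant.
Non-zero Christoffel symbols (Γ^k_{ij} = Γ^k_{ji}):
Γ^θ_{φ φ} = -sin(2*θ)/2
Γ^φ_{θ φ} = 1/tan(θ)
Ricci tensor (R_{ij} = R^k_{ikj}): R_{θθ} = 1, R_{θφ} = 0, R_{φφ} = sin(θ)^2
Inverse metric: g^{θθ} = 1/a^2, g^{φφ} = 1/(a^2*sin(θ)^2)
R = g^{ij} R_{ij} = (1/a^2)(1) + (1/(a^2*sin(θ)^2))(sin(θ)^2) = 2/a^2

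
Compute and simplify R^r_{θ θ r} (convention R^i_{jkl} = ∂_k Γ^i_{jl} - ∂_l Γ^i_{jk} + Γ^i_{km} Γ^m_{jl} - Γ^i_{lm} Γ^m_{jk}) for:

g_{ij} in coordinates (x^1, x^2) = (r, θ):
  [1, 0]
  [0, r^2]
Non-zero Christoffel symbols (Γ^k_{ij} = Γ^k_{ji}):
Γ^r_{θ θ} = -r
Γ^θ_{r θ} = 1/r
R^r_{θ θ r} = ∂_θ Γ^r_{θ r} - ∂_r Γ^r_{θ θ} + Γ^r_{θ m} Γ^m_{θ r} - Γ^r_{r m} Γ^m_{θ θ}
  = (0) - (-1) + (-1) - (0) = 0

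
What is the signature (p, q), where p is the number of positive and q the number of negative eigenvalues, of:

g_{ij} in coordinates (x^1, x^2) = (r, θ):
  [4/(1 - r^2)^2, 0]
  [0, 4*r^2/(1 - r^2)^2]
The metric is diagonal, so its eigenvalues are the diagonal entries: 4/(1 - r^2)^2, 4*r^2/(1 - r^2)^2 (at a generic point, where coordinate-dependent entries are positive).
2 positive, 0 negative.
(2, 0) - Riemannian (positive definite)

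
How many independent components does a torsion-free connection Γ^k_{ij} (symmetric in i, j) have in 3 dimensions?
Γ^k_{ij} has n choices for the upper index and n(n+1)/2 independent symmetric lower index pairs.
Total = 3 × 3×4/2 = 3 × 6 = 18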